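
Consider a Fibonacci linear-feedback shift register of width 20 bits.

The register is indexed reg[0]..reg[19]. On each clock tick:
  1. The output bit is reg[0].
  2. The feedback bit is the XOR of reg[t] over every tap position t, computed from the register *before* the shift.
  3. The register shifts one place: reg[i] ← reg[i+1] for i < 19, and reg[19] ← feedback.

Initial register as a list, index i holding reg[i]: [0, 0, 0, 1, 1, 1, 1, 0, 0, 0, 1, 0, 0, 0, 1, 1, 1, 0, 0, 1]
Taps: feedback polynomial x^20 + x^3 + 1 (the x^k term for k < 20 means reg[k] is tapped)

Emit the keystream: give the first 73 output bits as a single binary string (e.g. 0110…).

step | reg (before) | out | fb
   0 | 00011110001000111001 | 0 | 1
   1 | 00111100010001110011 | 0 | 1
   2 | 01111000100011100111 | 0 | 1
   3 | 11110001000111001111 | 1 | 0
   4 | 11100010001110011110 | 1 | 1
   5 | 11000100011100111101 | 1 | 1
   6 | 10001000111001111011 | 1 | 1
   7 | 00010001110011110111 | 0 | 1
   8 | 00100011100111101111 | 0 | 0
   9 | 01000111001111011110 | 0 | 0
  10 | 10001110011110111100 | 1 | 1
  11 | 00011100111101111001 | 0 | 1
  12 | 00111001111011110011 | 0 | 1
  13 | 01110011110111100111 | 0 | 1
  14 | 11100111101111001111 | 1 | 1
  15 | 11001111011110011111 | 1 | 1
  16 | 10011110111100111111 | 1 | 0
  17 | 00111101111001111110 | 0 | 1
  18 | 01111011110011111101 | 0 | 1
  19 | 11110111100111111011 | 1 | 0
  20 | 11101111001111110110 | 1 | 1
  21 | 11011110011111101101 | 1 | 0
  22 | 10111100111111011010 | 1 | 0
  23 | 01111001111110110100 | 0 | 1
  24 | 11110011111101101001 | 1 | 0
  25 | 11100111111011010010 | 1 | 1
  26 | 11001111110110100101 | 1 | 1
  27 | 10011111101101001011 | 1 | 0
  28 | 00111111011010010110 | 0 | 1
  29 | 01111110110100101101 | 0 | 1
  30 | 11111101101001011011 | 1 | 0
  31 | 11111011010010110110 | 1 | 0
  32 | 11110110100101101100 | 1 | 0
  33 | 11101101001011011000 | 1 | 1
  34 | 11011010010110110001 | 1 | 0
  35 | 10110100101101100010 | 1 | 0
  36 | 01101001011011000100 | 0 | 0
  37 | 11010010110110001000 | 1 | 0
  38 | 10100101101100010000 | 1 | 1
  39 | 01001011011000100001 | 0 | 0
  40 | 10010110110001000010 | 1 | 0
  41 | 00101101100010000100 | 0 | 0
  42 | 01011011000100001000 | 0 | 1
  43 | 10110110001000010001 | 1 | 0
  44 | 01101100010000100010 | 0 | 0
  45 | 11011000100001000100 | 1 | 0
  46 | 10110001000010001000 | 1 | 0
  47 | 01100010000100010000 | 0 | 0
  48 | 11000100001000100000 | 1 | 1
  49 | 10001000010001000001 | 1 | 1
  50 | 00010000100010000011 | 0 | 1
  51 | 00100001000100000111 | 0 | 0
  52 | 01000010001000001110 | 0 | 0
  53 | 10000100010000011100 | 1 | 1
  54 | 00001000100000111001 | 0 | 0
  55 | 00010001000001110010 | 0 | 1
  56 | 00100010000011100101 | 0 | 0
  57 | 01000100000111001010 | 0 | 0
  58 | 10001000001110010100 | 1 | 1
  59 | 00010000011100101001 | 0 | 1
  60 | 00100000111001010011 | 0 | 0
  61 | 01000001110010100110 | 0 | 0
  62 | 10000011100101001100 | 1 | 1
  63 | 00000111001010011001 | 0 | 0
  64 | 00001110010100110010 | 0 | 0
  65 | 00011100101001100100 | 0 | 1
  66 | 00111001010011001001 | 0 | 1
  67 | 01110010100110010011 | 0 | 1
  68 | 11100101001100100111 | 1 | 1
  69 | 11001010011001001111 | 1 | 1
  70 | 10010100110010011111 | 1 | 0
  71 | 00101001100100111110 | 0 | 0
  72 | 01010011001001111100 | 0 | 1

0001111000100011100111101111001111110110100101101100010000100010000011100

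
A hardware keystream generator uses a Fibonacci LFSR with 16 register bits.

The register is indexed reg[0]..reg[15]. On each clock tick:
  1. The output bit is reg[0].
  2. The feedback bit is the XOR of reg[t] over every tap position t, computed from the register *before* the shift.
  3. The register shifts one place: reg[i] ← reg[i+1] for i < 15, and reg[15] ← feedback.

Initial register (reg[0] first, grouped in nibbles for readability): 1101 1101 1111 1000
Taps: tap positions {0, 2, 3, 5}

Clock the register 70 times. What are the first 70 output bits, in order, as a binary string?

tick  register→output (feedback)
  0  1101110111111000→1 (1)
  1  1011101111110001→1 (1)
  2  0111011111100011→0 (1)
  3  1110111111000111→1 (1)
  4  1101111110001111→1 (1)
  5  1011111100011111→1 (0)
  6  0111111000111110→0 (1)
  7  1111110001111101→1 (0)
  8  1111100011111010→1 (1)
  9  1111000111110101→1 (1)
 10  1110001111101011→1 (0)
 11  1100011111010110→1 (0)
 12  1000111110101100→1 (0)
 13  0001111101011000→0 (0)
 14  0011111010110000→0 (1)
 15  0111110101100001→0 (1)
 16  1111101011000011→1 (1)
 17  1111010110000111→1 (0)
 18  1110101100001110→1 (0)
 19  1101011000011100→1 (1)
 20  1010110000111001→1 (1)
 21  0101100001110011→0 (1)
 22  1011000011100111→1 (1)
 23  0110000111001111→0 (1)
 24  1100001110011111→1 (1)
 25  1000011100111111→1 (0)
 26  0000111001111110→0 (1)
 27  0001110011111101→0 (0)
 28  0011100111111010→0 (0)
 29  0111001111110100→0 (0)
 30  1110011111101000→1 (1)
 31  1100111111010001→1 (0)
 32  1001111110100010→1 (1)
 33  0011111101000101→0 (1)
 34  0111111010001011→0 (1)
 35  1111110100010111→1 (0)
 36  1111101000101110→1 (1)
 37  1111010001011101→1 (0)
 38  1110100010111010→1 (0)
 39  1101000101110100→1 (0)
 40  1010001011101000→1 (0)
 41  0100010111010000→0 (1)
 42  1000101110100001→1 (1)
 43  0001011101000011→0 (0)
 44  0010111010000110→0 (0)
 45  0101110100001100→0 (0)
 46  1011101000011000→1 (1)
 47  0111010000110001→0 (1)
 48  1110100001100011→1 (0)
 49  1101000011000110→1 (0)
 50  1010000110001100→1 (0)
 51  0100001100011000→0 (0)
 52  1000011000110000→1 (0)
 53  0000110001100000→0 (1)
 54  0001100011000001→0 (1)
 55  0011000110000011→0 (0)
 56  0110001100000110→0 (1)
 57  1100011000001101→1 (0)
 58  1000110000011010→1 (0)
 59  0001100000110100→0 (1)
 60  0011000001101001→0 (0)
 61  0110000011010010→0 (1)
 62  1100000110100101→1 (1)
 63  1000001101001011→1 (1)
 64  0000011010010111→0 (1)
 65  0000110100101111→0 (1)
 66  0001101001011111→0 (1)
 67  0011010010111111→0 (1)
 68  0110100101111111→0 (1)
 69  1101001011111111→1 (0)

1101110111111000111110101100001110011111101000101110100001100011000001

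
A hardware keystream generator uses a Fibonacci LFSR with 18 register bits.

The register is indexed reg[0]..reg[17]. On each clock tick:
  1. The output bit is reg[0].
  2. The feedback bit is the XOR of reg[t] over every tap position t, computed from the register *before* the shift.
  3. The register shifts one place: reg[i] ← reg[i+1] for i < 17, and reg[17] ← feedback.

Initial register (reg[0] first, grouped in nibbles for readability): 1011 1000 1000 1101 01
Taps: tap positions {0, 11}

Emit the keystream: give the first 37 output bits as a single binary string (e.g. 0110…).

1011100010001101011101001100101011001

step | reg (before) | out | fb
   0 | 101110001000110101 | 1 | 1
   1 | 011100010001101011 | 0 | 1
   2 | 111000100011010111 | 1 | 0
   3 | 110001000110101110 | 1 | 1
   4 | 100010001101011101 | 1 | 0
   5 | 000100011010111010 | 0 | 0
   6 | 001000110101110100 | 0 | 1
   7 | 010001101011101001 | 0 | 1
   8 | 100011010111010011 | 1 | 0
   9 | 000110101110100110 | 0 | 0
  10 | 001101011101001100 | 0 | 1
  11 | 011010111010011001 | 0 | 0
  12 | 110101110100110010 | 1 | 1
  13 | 101011101001100101 | 1 | 0
  14 | 010111010011001010 | 0 | 1
  15 | 101110100110010101 | 1 | 1
  16 | 011101001100101011 | 0 | 0
  17 | 111010011001010110 | 1 | 0
  18 | 110100110010101100 | 1 | 1
  19 | 101001100101011001 | 1 | 0
  20 | 010011001010110010 | 0 | 0
  21 | 100110010101100100 | 1 | 0
  22 | 001100101011001000 | 0 | 1
  23 | 011001010110010001 | 0 | 0
  24 | 110010101100100010 | 1 | 1
  25 | 100101011001000101 | 1 | 0
  26 | 001010110010001010 | 0 | 0
  27 | 010101100100010100 | 0 | 0
  28 | 101011001000101000 | 1 | 1
  29 | 010110010001010001 | 0 | 1
  30 | 101100100010100011 | 1 | 1
  31 | 011001000101000111 | 0 | 1
  32 | 110010001010001111 | 1 | 1
  33 | 100100010100011111 | 1 | 1
  34 | 001000101000111111 | 0 | 0
  35 | 010001010001111110 | 0 | 1
  36 | 100010100011111101 | 1 | 0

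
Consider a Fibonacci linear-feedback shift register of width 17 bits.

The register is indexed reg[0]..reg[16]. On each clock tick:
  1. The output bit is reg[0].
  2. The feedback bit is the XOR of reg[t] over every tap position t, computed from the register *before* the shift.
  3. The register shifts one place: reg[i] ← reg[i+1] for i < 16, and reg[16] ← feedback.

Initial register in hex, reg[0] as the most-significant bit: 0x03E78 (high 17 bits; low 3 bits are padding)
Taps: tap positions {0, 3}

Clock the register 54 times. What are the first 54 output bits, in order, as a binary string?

000000111110011110001110011011011111111010000001000001

k : reg_k → out_k, fb_k
0: 00000011111001111 → 0, fb=0
1: 00000111110011110 → 0, fb=0
2: 00001111100111100 → 0, fb=0
3: 00011111001111000 → 0, fb=1
4: 00111110011110001 → 0, fb=1
5: 01111100111100011 → 0, fb=1
6: 11111001111000111 → 1, fb=0
7: 11110011110001110 → 1, fb=0
8: 11100111100011100 → 1, fb=1
9: 11001111000111001 → 1, fb=1
10: 10011110001110011 → 1, fb=0
11: 00111100011100110 → 0, fb=1
12: 01111000111001101 → 0, fb=1
13: 11110001110011011 → 1, fb=0
14: 11100011100110110 → 1, fb=1
15: 11000111001101101 → 1, fb=1
16: 10001110011011011 → 1, fb=1
17: 00011100110110111 → 0, fb=1
18: 00111001101101111 → 0, fb=1
19: 01110011011011111 → 0, fb=1
20: 11100110110111111 → 1, fb=1
21: 11001101101111111 → 1, fb=1
22: 10011011011111111 → 1, fb=0
23: 00110110111111110 → 0, fb=1
24: 01101101111111101 → 0, fb=0
25: 11011011111111010 → 1, fb=0
26: 10110111111110100 → 1, fb=0
27: 01101111111101000 → 0, fb=0
28: 11011111111010000 → 1, fb=0
29: 10111111110100000 → 1, fb=0
30: 01111111101000000 → 0, fb=1
31: 11111111010000001 → 1, fb=0
32: 11111110100000010 → 1, fb=0
33: 11111101000000100 → 1, fb=0
34: 11111010000001000 → 1, fb=0
35: 11110100000010000 → 1, fb=0
36: 11101000000100000 → 1, fb=1
37: 11010000001000001 → 1, fb=0
38: 10100000010000010 → 1, fb=1
39: 01000000100000101 → 0, fb=0
40: 10000001000001010 → 1, fb=1
41: 00000010000010101 → 0, fb=0
42: 00000100000101010 → 0, fb=0
43: 00001000001010100 → 0, fb=0
44: 00010000010101000 → 0, fb=1
45: 00100000101010001 → 0, fb=0
46: 01000001010100010 → 0, fb=0
47: 10000010101000100 → 1, fb=1
48: 00000101010001001 → 0, fb=0
49: 00001010100010010 → 0, fb=0
50: 00010101000100100 → 0, fb=1
51: 00101010001001001 → 0, fb=0
52: 01010100010010010 → 0, fb=1
53: 10101000100100101 → 1, fb=1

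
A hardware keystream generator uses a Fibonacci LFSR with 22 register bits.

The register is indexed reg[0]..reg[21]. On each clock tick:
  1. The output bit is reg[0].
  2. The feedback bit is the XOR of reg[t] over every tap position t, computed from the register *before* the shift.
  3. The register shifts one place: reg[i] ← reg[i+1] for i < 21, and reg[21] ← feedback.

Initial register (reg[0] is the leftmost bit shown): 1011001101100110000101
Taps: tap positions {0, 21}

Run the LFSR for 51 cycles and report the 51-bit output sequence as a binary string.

k : reg_k → out_k, fb_k
0: 1011001101100110000101 → 1, fb=0
1: 0110011011001100001010 → 0, fb=0
2: 1100110110011000010100 → 1, fb=1
3: 1001101100110000101001 → 1, fb=0
4: 0011011001100001010010 → 0, fb=0
5: 0110110011000010100100 → 0, fb=0
6: 1101100110000101001000 → 1, fb=1
7: 1011001100001010010001 → 1, fb=0
8: 0110011000010100100010 → 0, fb=0
9: 1100110000101001000100 → 1, fb=1
10: 1001100001010010001001 → 1, fb=0
11: 0011000010100100010010 → 0, fb=0
12: 0110000101001000100100 → 0, fb=0
13: 1100001010010001001000 → 1, fb=1
14: 1000010100100010010001 → 1, fb=0
15: 0000101001000100100010 → 0, fb=0
16: 0001010010001001000100 → 0, fb=0
17: 0010100100010010001000 → 0, fb=0
18: 0101001000100100010000 → 0, fb=0
19: 1010010001001000100000 → 1, fb=1
20: 0100100010010001000001 → 0, fb=1
21: 1001000100100010000011 → 1, fb=0
22: 0010001001000100000110 → 0, fb=0
23: 0100010010001000001100 → 0, fb=0
24: 1000100100010000011000 → 1, fb=1
25: 0001001000100000110001 → 0, fb=1
26: 0010010001000001100011 → 0, fb=1
27: 0100100010000011000111 → 0, fb=1
28: 1001000100000110001111 → 1, fb=0
29: 0010001000001100011110 → 0, fb=0
30: 0100010000011000111100 → 0, fb=0
31: 1000100000110001111000 → 1, fb=1
32: 0001000001100011110001 → 0, fb=1
33: 0010000011000111100011 → 0, fb=1
34: 0100000110001111000111 → 0, fb=1
35: 1000001100011110001111 → 1, fb=0
36: 0000011000111100011110 → 0, fb=0
37: 0000110001111000111100 → 0, fb=0
38: 0001100011110001111000 → 0, fb=0
39: 0011000111100011110000 → 0, fb=0
40: 0110001111000111100000 → 0, fb=0
41: 1100011110001111000000 → 1, fb=1
42: 1000111100011110000001 → 1, fb=0
43: 0001111000111100000010 → 0, fb=0
44: 0011110001111000000100 → 0, fb=0
45: 0111100011110000001000 → 0, fb=0
46: 1111000111100000010000 → 1, fb=1
47: 1110001111000000100001 → 1, fb=0
48: 1100011110000001000010 → 1, fb=1
49: 1000111100000010000101 → 1, fb=0
50: 0001111000000100001010 → 0, fb=0

101100110110011000010100100010010001000001100011110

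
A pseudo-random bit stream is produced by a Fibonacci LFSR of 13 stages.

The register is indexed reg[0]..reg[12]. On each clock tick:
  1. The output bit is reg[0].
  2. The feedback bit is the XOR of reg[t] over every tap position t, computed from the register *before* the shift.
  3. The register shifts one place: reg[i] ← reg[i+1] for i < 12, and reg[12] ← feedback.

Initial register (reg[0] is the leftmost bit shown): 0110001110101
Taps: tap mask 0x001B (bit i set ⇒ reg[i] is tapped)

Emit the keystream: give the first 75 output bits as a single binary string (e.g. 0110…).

011000111010110000011010101010101000000000011100000010000010011011011001100

k : reg_k → out_k, fb_k
0: 0110001110101 → 0, fb=1
1: 1100011101011 → 1, fb=0
2: 1000111010110 → 1, fb=0
3: 0001110101100 → 0, fb=0
4: 0011101011000 → 0, fb=0
5: 0111010110000 → 0, fb=0
6: 1110101100000 → 1, fb=1
7: 1101011000001 → 1, fb=1
8: 1010110000011 → 1, fb=0
9: 0101100000110 → 0, fb=1
10: 1011000001101 → 1, fb=0
11: 0110000011010 → 0, fb=1
12: 1100000110101 → 1, fb=0
13: 1000001101010 → 1, fb=1
14: 0000011010101 → 0, fb=0
15: 0000110101010 → 0, fb=1
16: 0001101010101 → 0, fb=0
17: 0011010101010 → 0, fb=1
18: 0110101010101 → 0, fb=0
19: 1101010101010 → 1, fb=1
20: 1010101010101 → 1, fb=0
21: 0101010101010 → 0, fb=0
22: 1010101010100 → 1, fb=0
23: 0101010101000 → 0, fb=0
24: 1010101010000 → 1, fb=0
25: 0101010100000 → 0, fb=0
26: 1010101000000 → 1, fb=0
27: 0101010000000 → 0, fb=0
28: 1010100000000 → 1, fb=0
29: 0101000000000 → 0, fb=0
30: 1010000000000 → 1, fb=1
31: 0100000000001 → 0, fb=1
32: 1000000000011 → 1, fb=1
33: 0000000000111 → 0, fb=0
34: 0000000001110 → 0, fb=0
35: 0000000011100 → 0, fb=0
36: 0000000111000 → 0, fb=0
37: 0000001110000 → 0, fb=0
38: 0000011100000 → 0, fb=0
39: 0000111000000 → 0, fb=1
40: 0001110000001 → 0, fb=0
41: 0011100000010 → 0, fb=0
42: 0111000000100 → 0, fb=0
43: 1110000001000 → 1, fb=0
44: 1100000010000 → 1, fb=0
45: 1000000100000 → 1, fb=1
46: 0000001000001 → 0, fb=0
47: 0000010000010 → 0, fb=0
48: 0000100000100 → 0, fb=1
49: 0001000001001 → 0, fb=1
50: 0010000010011 → 0, fb=0
51: 0100000100110 → 0, fb=1
52: 1000001001101 → 1, fb=1
53: 0000010011011 → 0, fb=0
54: 0000100110110 → 0, fb=1
55: 0001001101101 → 0, fb=1
56: 0010011011011 → 0, fb=0
57: 0100110110110 → 0, fb=0
58: 1001101101100 → 1, fb=1
59: 0011011011001 → 0, fb=1
60: 0110110110011 → 0, fb=0
61: 1101101100110 → 1, fb=0
62: 1011011001100 → 1, fb=0
63: 0110110011000 → 0, fb=0
64: 1101100110000 → 1, fb=0
65: 1011001100000 → 1, fb=0
66: 0110011000000 → 0, fb=1
67: 1100110000001 → 1, fb=1
68: 1001100000011 → 1, fb=1
69: 0011000000111 → 0, fb=1
70: 0110000001111 → 0, fb=1
71: 1100000011111 → 1, fb=0
72: 1000000111110 → 1, fb=1
73: 0000001111101 → 0, fb=0
74: 0000011111010 → 0, fb=0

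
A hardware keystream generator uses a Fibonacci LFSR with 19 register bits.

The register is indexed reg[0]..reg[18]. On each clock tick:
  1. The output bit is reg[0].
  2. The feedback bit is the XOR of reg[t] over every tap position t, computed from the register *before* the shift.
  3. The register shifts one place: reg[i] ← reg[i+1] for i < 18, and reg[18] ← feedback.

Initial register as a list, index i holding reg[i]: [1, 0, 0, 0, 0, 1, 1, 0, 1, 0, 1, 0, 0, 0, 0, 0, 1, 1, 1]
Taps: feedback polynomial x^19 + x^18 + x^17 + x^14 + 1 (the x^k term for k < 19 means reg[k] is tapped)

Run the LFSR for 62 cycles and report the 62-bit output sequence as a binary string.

k : reg_k → out_k, fb_k
0: 1000011010100000111 → 1, fb=1
1: 0000110101000001111 → 0, fb=0
2: 0001101010000011110 → 0, fb=0
3: 0011010100000111100 → 0, fb=1
4: 0110101000001111001 → 0, fb=0
5: 1101010000011110010 → 1, fb=1
6: 1010100000111100101 → 1, fb=0
7: 0101000001111001010 → 0, fb=1
8: 1010000011110010101 → 1, fb=1
9: 0100000111100101011 → 0, fb=0
10: 1000001111001010110 → 1, fb=1
11: 0000011110010101101 → 0, fb=1
12: 0000111100101011011 → 0, fb=1
13: 0001111001010110111 → 0, fb=1
14: 0011110010101101111 → 0, fb=0
15: 0111100101011011110 → 0, fb=0
16: 1111001010110111100 → 1, fb=0
17: 1110010101101111000 → 1, fb=0
18: 1100101011011110000 → 1, fb=0
19: 1001010110111100000 → 1, fb=1
20: 0010101101111000001 → 0, fb=1
21: 0101011011110000011 → 0, fb=0
22: 1010110111100000110 → 1, fb=0
23: 0101101111000001100 → 0, fb=0
24: 1011011110000011000 → 1, fb=0
25: 0110111100000110000 → 0, fb=1
26: 1101111000001100001 → 1, fb=0
27: 1011110000011000010 → 1, fb=0
28: 0111100000110000100 → 0, fb=0
29: 1111000001100001000 → 1, fb=1
30: 1110000011000010001 → 1, fb=1
31: 1100000110000100011 → 1, fb=1
32: 1000001100001000111 → 1, fb=1
33: 0000011000010001111 → 0, fb=0
34: 0000110000100011110 → 0, fb=0
35: 0001100001000111100 → 0, fb=1
36: 0011000010001111001 → 0, fb=0
37: 0110000100011110010 → 0, fb=0
38: 1100001000111100100 → 1, fb=1
39: 1000010001111001001 → 1, fb=0
40: 0000100011110010010 → 0, fb=0
41: 0001000111100100100 → 0, fb=0
42: 0010001111001001000 → 0, fb=0
43: 0100011110010010000 → 0, fb=1
44: 1000111100100100001 → 1, fb=0
45: 0001111001001000010 → 0, fb=1
46: 0011110010010000101 → 0, fb=1
47: 0111100100100001011 → 0, fb=0
48: 1111001001000010110 → 1, fb=1
49: 1110010010000101101 → 1, fb=0
50: 1100100100001011010 → 1, fb=1
51: 1001001000010110101 → 1, fb=1
52: 0010010000101101011 → 0, fb=0
53: 0100100001011010110 → 0, fb=0
54: 1001000010110101100 → 1, fb=1
55: 0010000101101011001 → 0, fb=0
56: 0100001011010110010 → 0, fb=0
57: 1000010110101100100 → 1, fb=1
58: 0000101101011001001 → 0, fb=1
59: 0001011010110010011 → 0, fb=1
60: 0010110101100100111 → 0, fb=0
61: 0101101011001001110 → 0, fb=1

10000110101000001111001010110111100000110000100011110010010000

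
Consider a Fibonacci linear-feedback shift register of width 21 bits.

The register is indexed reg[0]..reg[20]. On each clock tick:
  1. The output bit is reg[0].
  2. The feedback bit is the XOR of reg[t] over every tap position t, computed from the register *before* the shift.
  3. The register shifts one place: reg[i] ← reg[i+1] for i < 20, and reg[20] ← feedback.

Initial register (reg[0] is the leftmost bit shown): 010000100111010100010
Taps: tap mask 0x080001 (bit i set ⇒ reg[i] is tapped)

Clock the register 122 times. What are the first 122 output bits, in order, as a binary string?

01000010011101010001011111101001110111110110011011110010011000111100011000010110101100101001010111000100101110100010011111

tick  register→output (feedback)
  0  010000100111010100010→0 (1)
  1  100001001110101000101→1 (1)
  2  000010011101010001011→0 (1)
  3  000100111010100010111→0 (1)
  4  001001110101000101111→0 (1)
  5  010011101010001011111→0 (1)
  6  100111010100010111111→1 (0)
  7  001110101000101111110→0 (1)
  8  011101010001011111101→0 (0)
  9  111010100010111111010→1 (0)
 10  110101000101111110100→1 (1)
 11  101010001011111101001→1 (1)
 12  010100010111111010011→0 (1)
 13  101000101111110100111→1 (0)
 14  010001011111101001110→0 (1)
 15  100010111111010011101→1 (1)
 16  000101111110100111011→0 (1)
 17  001011111101001110111→0 (1)
 18  010111111010011101111→0 (1)
 19  101111110100111011111→1 (0)
 20  011111101001110111110→0 (1)
 21  111111010011101111101→1 (1)
 22  111110100111011111011→1 (0)
 23  111101001110111110110→1 (0)
 24  111010011101111101100→1 (1)
 25  110100111011111011001→1 (1)
 26  101001110111110110011→1 (0)
 27  010011101111101100110→0 (1)
 28  100111011111011001101→1 (1)
 29  001110111110110011011→0 (1)
 30  011101111101100110111→0 (1)
 31  111011111011001101111→1 (0)
 32  110111110110011011110→1 (0)
 33  101111101100110111100→1 (1)
 34  011111011001101111001→0 (0)
 35  111110110011011110010→1 (0)
 36  111101100110111100100→1 (1)
 37  111011001101111001001→1 (1)
 38  110110011011110010011→1 (0)
 39  101100110111100100110→1 (0)
 40  011001101111001001100→0 (0)
 41  110011011110010011000→1 (1)
 42  100110111100100110001→1 (1)
 43  001101111001001100011→0 (1)
 44  011011110010011000111→0 (1)
 45  110111100100110001111→1 (0)
 46  101111001001100011110→1 (0)
 47  011110010011000111100→0 (0)
 48  111100100110001111000→1 (1)
 49  111001001100011110001→1 (1)
 50  110010011000111100011→1 (0)
 51  100100110001111000110→1 (0)
 52  001001100011110001100→0 (0)
 53  010011000111100011000→0 (0)
 54  100110001111000110000→1 (1)
 55  001100011110001100001→0 (0)
 56  011000111100011000010→0 (1)
 57  110001111000110000101→1 (1)
 58  100011110001100001011→1 (0)
 59  000111100011000010110→0 (1)
 60  001111000110000101101→0 (0)
 61  011110001100001011010→0 (1)
 62  111100011000010110101→1 (1)
 63  111000110000101101011→1 (0)
 64  110001100001011010110→1 (0)
 65  100011000010110101100→1 (1)
 66  000110000101101011001→0 (0)
 67  001100001011010110010→0 (1)
 68  011000010110101100101→0 (0)
 69  110000101101011001010→1 (0)
 70  100001011010110010100→1 (1)
 71  000010110101100101001→0 (0)
 72  000101101011001010010→0 (1)
 73  001011010110010100101→0 (0)
 74  010110101100101001010→0 (1)
 75  101101011001010010101→1 (1)
 76  011010110010100101011→0 (1)
 77  110101100101001010111→1 (0)
 78  101011001010010101110→1 (0)
 79  010110010100101011100→0 (0)
 80  101100101001010111000→1 (1)
 81  011001010010101110001→0 (0)
 82  110010100101011100010→1 (0)
 83  100101001010111000100→1 (1)
 84  001010010101110001001→0 (0)
 85  010100101011100010010→0 (1)
 86  101001010111000100101→1 (1)
 87  010010101110001001011→0 (1)
 88  100101011100010010111→1 (0)
 89  001010111000100101110→0 (1)
 90  010101110001001011101→0 (0)
 91  101011100010010111010→1 (0)
 92  010111000100101110100→0 (0)
 93  101110001001011101000→1 (1)
 94  011100010010111010001→0 (0)
 95  111000100101110100010→1 (0)
 96  110001001011101000100→1 (1)
 97  100010010111010001001→1 (1)
 98  000100101110100010011→0 (1)
 99  001001011101000100111→0 (1)
100  010010111010001001111→0 (1)
101  100101110100010011111→1 (0)
102  001011101000100111110→0 (1)
103  010111010001001111101→0 (0)
104  101110100010011111010→1 (0)
105  011101000100111110100→0 (0)
106  111010001001111101000→1 (1)
107  110100010011111010001→1 (1)
108  101000100111110100011→1 (0)
109  010001001111101000110→0 (1)
110  100010011111010001101→1 (1)
111  000100111110100011011→0 (1)
112  001001111101000110111→0 (1)
113  010011111010001101111→0 (1)
114  100111110100011011111→1 (0)
115  001111101000110111110→0 (1)
116  011111010001101111101→0 (0)
117  111110100011011111010→1 (0)
118  111101000110111110100→1 (1)
119  111010001101111101001→1 (1)
120  110100011011111010011→1 (0)
121  101000110111110100110→1 (0)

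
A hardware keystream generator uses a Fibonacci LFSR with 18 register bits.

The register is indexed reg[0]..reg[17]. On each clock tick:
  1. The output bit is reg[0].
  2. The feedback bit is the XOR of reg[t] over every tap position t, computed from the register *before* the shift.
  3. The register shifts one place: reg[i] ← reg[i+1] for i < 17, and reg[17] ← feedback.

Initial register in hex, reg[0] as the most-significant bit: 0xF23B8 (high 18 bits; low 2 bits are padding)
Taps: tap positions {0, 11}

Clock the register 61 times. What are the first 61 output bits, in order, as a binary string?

1111001000111011100010111001100111010001010001001111110110101

tick  register→output (feedback)
  0  111100100011101110→1 (0)
  1  111001000111011100→1 (0)
  2  110010001110111000→1 (1)
  3  100100011101110001→1 (0)
  4  001000111011100010→0 (1)
  5  010001110111000101→0 (1)
  6  100011101110001011→1 (1)
  7  000111011100010111→0 (0)
  8  001110111000101110→0 (0)
  9  011101110001011100→0 (1)
 10  111011100010111001→1 (1)
 11  110111000101110011→1 (0)
 12  101110001011100110→1 (0)
 13  011100010111001100→0 (1)
 14  111000101110011001→1 (1)
 15  110001011100110011→1 (1)
 16  100010111001100111→1 (0)
 17  000101110011001110→0 (1)
 18  001011100110011101→0 (0)
 19  010111001100111010→0 (0)
 20  101110011001110100→1 (0)
 21  011100110011101000→0 (1)
 22  111001100111010001→1 (0)
 23  110011001110100010→1 (1)
 24  100110011101000101→1 (0)
 25  001100111010001010→0 (0)
 26  011001110100010100→0 (0)
 27  110011101000101000→1 (1)
 28  100111010001010001→1 (0)
 29  001110100010100010→0 (0)
 30  011101000101000100→0 (1)
 31  111010001010001001→1 (1)
 32  110100010100010011→1 (1)
 33  101000101000100111→1 (1)
 34  010001010001001111→0 (1)
 35  100010100010011111→1 (1)
 36  000101000100111111→0 (0)
 37  001010001001111110→0 (1)
 38  010100010011111101→0 (1)
 39  101000100111111011→1 (0)
 40  010001001111110110→0 (1)
 41  100010011111101101→1 (0)
 42  000100111111011010→0 (1)
 43  001001111110110101→0 (0)
 44  010011111101101010→0 (1)
 45  100111111011010101→1 (0)
 46  001111110110101010→0 (0)
 47  011111101101010100→0 (1)
 48  111111011010101001→1 (1)
 49  111110110101010011→1 (0)
 50  111101101010100110→1 (1)
 51  111011010101001101→1 (0)
 52  110110101010011010→1 (1)
 53  101101010100110101→1 (1)
 54  011010101001101011→0 (1)
 55  110101010011010111→1 (0)
 56  101010100110101110→1 (1)
 57  010101001101011101→0 (1)
 58  101010011010111011→1 (1)
 59  010100110101110111→0 (1)
 60  101001101011101111→1 (0)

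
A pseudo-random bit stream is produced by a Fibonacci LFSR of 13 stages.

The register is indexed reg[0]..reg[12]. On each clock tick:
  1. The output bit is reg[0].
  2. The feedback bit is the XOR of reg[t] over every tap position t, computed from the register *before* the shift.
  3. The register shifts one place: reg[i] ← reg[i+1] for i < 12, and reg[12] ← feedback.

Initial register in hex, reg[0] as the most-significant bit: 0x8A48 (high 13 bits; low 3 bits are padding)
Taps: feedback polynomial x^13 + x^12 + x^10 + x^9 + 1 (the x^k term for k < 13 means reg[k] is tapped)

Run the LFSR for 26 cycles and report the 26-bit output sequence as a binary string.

10001010010011100101011010

k : reg_k → out_k, fb_k
0: 1000101001001 → 1, fb=1
1: 0001010010011 → 0, fb=1
2: 0010100100111 → 0, fb=0
3: 0101001001110 → 0, fb=0
4: 1010010011100 → 1, fb=1
5: 0100100111001 → 0, fb=0
6: 1001001110010 → 1, fb=1
7: 0010011100101 → 0, fb=0
8: 0100111001010 → 0, fb=1
9: 1001110010101 → 1, fb=1
10: 0011100101011 → 0, fb=0
11: 0111001010110 → 0, fb=1
12: 1110010101101 → 1, fb=0
13: 1100101011010 → 1, fb=0
14: 1001010110100 → 1, fb=0
15: 0010101101000 → 0, fb=1
16: 0101011010001 → 0, fb=1
17: 1010110100011 → 1, fb=0
18: 0101101000110 → 0, fb=1
19: 1011010001101 → 1, fb=0
20: 0110100011010 → 0, fb=1
21: 1101000110101 → 1, fb=1
22: 1010001101011 → 1, fb=1
23: 0100011010111 → 0, fb=0
24: 1000110101110 → 1, fb=1
25: 0001101011101 → 0, fb=1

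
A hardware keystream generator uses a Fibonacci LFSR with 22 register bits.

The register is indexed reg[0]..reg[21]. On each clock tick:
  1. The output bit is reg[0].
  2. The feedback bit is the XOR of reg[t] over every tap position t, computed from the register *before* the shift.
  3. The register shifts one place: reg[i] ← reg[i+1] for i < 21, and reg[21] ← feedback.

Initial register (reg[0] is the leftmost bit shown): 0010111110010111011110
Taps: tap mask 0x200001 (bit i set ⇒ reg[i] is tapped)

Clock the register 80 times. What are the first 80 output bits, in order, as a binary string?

tick  register→output (feedback)
  0  0010111110010111011110→0 (0)
  1  0101111100101110111100→0 (0)
  2  1011111001011101111000→1 (1)
  3  0111110010111011110001→0 (1)
  4  1111100101110111100011→1 (0)
  5  1111001011101111000110→1 (1)
  6  1110010111011110001101→1 (0)
  7  1100101110111100011010→1 (1)
  8  1001011101111000110101→1 (0)
  9  0010111011110001101010→0 (0)
 10  0101110111100011010100→0 (0)
 11  1011101111000110101000→1 (1)
 12  0111011110001101010001→0 (1)
 13  1110111100011010100011→1 (0)
 14  1101111000110101000110→1 (1)
 15  1011110001101010001101→1 (0)
 16  0111100011010100011010→0 (0)
 17  1111000110101000110100→1 (1)
 18  1110001101010001101001→1 (0)
 19  1100011010100011010010→1 (1)
 20  1000110101000110100101→1 (0)
 21  0001101010001101001010→0 (0)
 22  0011010100011010010100→0 (0)
 23  0110101000110100101000→0 (0)
 24  1101010001101001010000→1 (1)
 25  1010100011010010100001→1 (0)
 26  0101000110100101000010→0 (0)
 27  1010001101001010000100→1 (1)
 28  0100011010010100001001→0 (1)
 29  1000110100101000010011→1 (0)
 30  0001101001010000100110→0 (0)
 31  0011010010100001001100→0 (0)
 32  0110100101000010011000→0 (0)
 33  1101001010000100110000→1 (1)
 34  1010010100001001100001→1 (0)
 35  0100101000010011000010→0 (0)
 36  1001010000100110000100→1 (1)
 37  0010100001001100001001→0 (1)
 38  0101000010011000010011→0 (1)
 39  1010000100110000100111→1 (0)
 40  0100001001100001001110→0 (0)
 41  1000010011000010011100→1 (1)
 42  0000100110000100111001→0 (1)
 43  0001001100001001110011→0 (1)
 44  0010011000010011100111→0 (1)
 45  0100110000100111001111→0 (1)
 46  1001100001001110011111→1 (0)
 47  0011000010011100111110→0 (0)
 48  0110000100111001111100→0 (0)
 49  1100001001110011111000→1 (1)
 50  1000010011100111110001→1 (0)
 51  0000100111001111100010→0 (0)
 52  0001001110011111000100→0 (0)
 53  0010011100111110001000→0 (0)
 54  0100111001111100010000→0 (0)
 55  1001110011111000100000→1 (1)
 56  0011100111110001000001→0 (1)
 57  0111001111100010000011→0 (1)
 58  1110011111000100000111→1 (0)
 59  1100111110001000001110→1 (1)
 60  1001111100010000011101→1 (0)
 61  0011111000100000111010→0 (0)
 62  0111110001000001110100→0 (0)
 63  1111100010000011101000→1 (1)
 64  1111000100000111010001→1 (0)
 65  1110001000001110100010→1 (1)
 66  1100010000011101000101→1 (0)
 67  1000100000111010001010→1 (1)
 68  0001000001110100010101→0 (1)
 69  0010000011101000101011→0 (1)
 70  0100000111010001010111→0 (1)
 71  1000001110100010101111→1 (0)
 72  0000011101000101011110→0 (0)
 73  0000111010001010111100→0 (0)
 74  0001110100010101111000→0 (0)
 75  0011101000101011110000→0 (0)
 76  0111010001010111100000→0 (0)
 77  1110100010101111000000→1 (1)
 78  1101000101011110000001→1 (0)
 79  1010001010111100000010→1 (1)

00101111100101110111100011010100011010010100001001100001001110011111000100000111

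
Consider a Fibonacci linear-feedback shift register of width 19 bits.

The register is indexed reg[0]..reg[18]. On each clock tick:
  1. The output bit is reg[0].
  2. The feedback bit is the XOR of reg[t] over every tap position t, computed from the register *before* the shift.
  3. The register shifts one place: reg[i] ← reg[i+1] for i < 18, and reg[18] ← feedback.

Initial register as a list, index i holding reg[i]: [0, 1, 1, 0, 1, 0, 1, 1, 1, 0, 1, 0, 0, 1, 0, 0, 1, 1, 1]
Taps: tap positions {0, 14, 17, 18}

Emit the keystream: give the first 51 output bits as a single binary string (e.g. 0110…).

step | reg (before) | out | fb
   0 | 0110101110100100111 | 0 | 0
   1 | 1101011101001001110 | 1 | 0
   2 | 1010111010010011100 | 1 | 0
   3 | 0101110100100111000 | 0 | 1
   4 | 1011101001001110001 | 1 | 1
   5 | 0111010010011100011 | 0 | 0
   6 | 1110100100111000110 | 1 | 0
   7 | 1101001001110001100 | 1 | 1
   8 | 1010010011100011001 | 1 | 1
   9 | 0100100111000110011 | 0 | 1
  10 | 1001001110001100111 | 1 | 1
  11 | 0010011100011001111 | 0 | 0
  12 | 0100111000110011110 | 0 | 0
  13 | 1001110001100111100 | 1 | 0
  14 | 0011100011001111000 | 0 | 1
  15 | 0111000110011110001 | 0 | 0
  16 | 1110001100111100010 | 1 | 0
  17 | 1100011001111000100 | 1 | 1
  18 | 1000110011110001001 | 1 | 0
  19 | 0001100111100010010 | 0 | 0
  20 | 0011001111000100100 | 0 | 0
  21 | 0110011110001001000 | 0 | 0
  22 | 1100111100010010000 | 1 | 0
  23 | 1001111000100100000 | 1 | 1
  24 | 0011110001001000001 | 0 | 1
  25 | 0111100010010000011 | 0 | 0
  26 | 1111000100100000110 | 1 | 0
  27 | 1110001001000001100 | 1 | 1
  28 | 1100010010000011001 | 1 | 1
  29 | 1000100100000110011 | 1 | 0
  30 | 0001001000001100110 | 0 | 1
  31 | 0010010000011001101 | 0 | 1
  32 | 0100100000110011011 | 0 | 1
  33 | 1001000001100110111 | 1 | 0
  34 | 0010000011001101110 | 0 | 1
  35 | 0100000110011011101 | 0 | 0
  36 | 1000001100110111010 | 1 | 1
  37 | 0000011001101110101 | 0 | 0
  38 | 0000110011011101010 | 0 | 1
  39 | 0001100110111010101 | 0 | 0
  40 | 0011001101110101010 | 0 | 1
  41 | 0110011011101010101 | 0 | 0
  42 | 1100110111010101010 | 1 | 0
  43 | 1001101110101010100 | 1 | 0
  44 | 0011011101010101000 | 0 | 0
  45 | 0110111010101010000 | 0 | 1
  46 | 1101110101010100001 | 1 | 0
  47 | 1011101010101000010 | 1 | 0
  48 | 0111010101010000100 | 0 | 0
  49 | 1110101010100001000 | 1 | 1
  50 | 1101010101000010001 | 1 | 1

011010111010010011100011001111000100100000110011011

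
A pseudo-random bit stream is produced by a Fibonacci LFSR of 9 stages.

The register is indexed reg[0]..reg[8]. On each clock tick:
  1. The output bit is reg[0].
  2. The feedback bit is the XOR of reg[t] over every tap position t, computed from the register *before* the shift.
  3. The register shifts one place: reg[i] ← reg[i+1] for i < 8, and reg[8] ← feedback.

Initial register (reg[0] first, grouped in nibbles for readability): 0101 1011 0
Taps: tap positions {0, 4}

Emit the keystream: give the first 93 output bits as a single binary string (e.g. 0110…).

step | reg (before) | out | fb
   0 | 010110110 | 0 | 1
   1 | 101101101 | 1 | 1
   2 | 011011011 | 0 | 1
   3 | 110110111 | 1 | 0
   4 | 101101110 | 1 | 1
   5 | 011011101 | 0 | 1
   6 | 110111011 | 1 | 0
   7 | 101110110 | 1 | 0
   8 | 011101100 | 0 | 0
   9 | 111011000 | 1 | 0
  10 | 110110000 | 1 | 0
  11 | 101100000 | 1 | 1
  12 | 011000001 | 0 | 0
  13 | 110000010 | 1 | 1
  14 | 100000101 | 1 | 1
  15 | 000001011 | 0 | 0
  16 | 000010110 | 0 | 1
  17 | 000101101 | 0 | 0
  18 | 001011010 | 0 | 1
  19 | 010110101 | 0 | 1
  20 | 101101011 | 1 | 1
  21 | 011010111 | 0 | 1
  22 | 110101111 | 1 | 1
  23 | 101011111 | 1 | 0
  24 | 010111110 | 0 | 1
  25 | 101111101 | 1 | 0
  26 | 011111010 | 0 | 1
  27 | 111110101 | 1 | 0
  28 | 111101010 | 1 | 1
  29 | 111010101 | 1 | 0
  30 | 110101010 | 1 | 1
  31 | 101010101 | 1 | 0
  32 | 010101010 | 0 | 0
  33 | 101010100 | 1 | 0
  34 | 010101000 | 0 | 0
  35 | 101010000 | 1 | 0
  36 | 010100000 | 0 | 0
  37 | 101000000 | 1 | 1
  38 | 010000001 | 0 | 0
  39 | 100000010 | 1 | 1
  40 | 000000101 | 0 | 0
  41 | 000001010 | 0 | 0
  42 | 000010100 | 0 | 1
  43 | 000101001 | 0 | 0
  44 | 001010010 | 0 | 1
  45 | 010100101 | 0 | 0
  46 | 101001010 | 1 | 1
  47 | 010010101 | 0 | 1
  48 | 100101011 | 1 | 1
  49 | 001010111 | 0 | 1
  50 | 010101111 | 0 | 0
  51 | 101011110 | 1 | 0
  52 | 010111100 | 0 | 1
  53 | 101111001 | 1 | 0
  54 | 011110010 | 0 | 1
  55 | 111100101 | 1 | 1
  56 | 111001011 | 1 | 1
  57 | 110010111 | 1 | 0
  58 | 100101110 | 1 | 1
  59 | 001011101 | 0 | 1
  60 | 010111011 | 0 | 1
  61 | 101110111 | 1 | 0
  62 | 011101110 | 0 | 0
  63 | 111011100 | 1 | 0
  64 | 110111000 | 1 | 0
  65 | 101110000 | 1 | 0
  66 | 011100000 | 0 | 0
  67 | 111000000 | 1 | 1
  68 | 110000001 | 1 | 1
  69 | 100000011 | 1 | 1
  70 | 000000111 | 0 | 0
  71 | 000001110 | 0 | 0
  72 | 000011100 | 0 | 1
  73 | 000111001 | 0 | 1
  74 | 001110011 | 0 | 1
  75 | 011100111 | 0 | 0
  76 | 111001110 | 1 | 1
  77 | 110011101 | 1 | 0
  78 | 100111010 | 1 | 0
  79 | 001110100 | 0 | 1
  80 | 011101001 | 0 | 0
  81 | 111010010 | 1 | 0
  82 | 110100100 | 1 | 1
  83 | 101001001 | 1 | 1
  84 | 010010011 | 0 | 1
  85 | 100100111 | 1 | 1
  86 | 001001111 | 0 | 0
  87 | 010011110 | 0 | 1
  88 | 100111101 | 1 | 0
  89 | 001111010 | 0 | 1
  90 | 011110101 | 0 | 1
  91 | 111101011 | 1 | 1
  92 | 111010111 | 1 | 0

010110110111011000001011010111110101010100000010100101011110010111011100000011100111010010011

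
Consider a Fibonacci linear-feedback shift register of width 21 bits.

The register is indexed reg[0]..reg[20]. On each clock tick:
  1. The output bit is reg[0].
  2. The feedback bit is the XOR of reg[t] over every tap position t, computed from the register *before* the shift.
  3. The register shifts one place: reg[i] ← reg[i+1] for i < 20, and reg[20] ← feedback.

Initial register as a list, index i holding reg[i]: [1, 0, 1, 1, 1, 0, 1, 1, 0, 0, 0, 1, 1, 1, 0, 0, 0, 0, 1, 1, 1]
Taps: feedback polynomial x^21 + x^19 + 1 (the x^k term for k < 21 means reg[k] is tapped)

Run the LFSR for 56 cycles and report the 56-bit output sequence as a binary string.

step | reg (before) | out | fb
   0 | 101110110001110000111 | 1 | 0
   1 | 011101100011100001110 | 0 | 1
   2 | 111011000111000011101 | 1 | 1
   3 | 110110001110000111011 | 1 | 0
   4 | 101100011100001110110 | 1 | 0
   5 | 011000111000011101100 | 0 | 0
   6 | 110001110000111011000 | 1 | 1
   7 | 100011100001110110001 | 1 | 1
   8 | 000111000011101100011 | 0 | 1
   9 | 001110000111011000111 | 0 | 1
  10 | 011100001110110001111 | 0 | 1
  11 | 111000011101100011111 | 1 | 0
  12 | 110000111011000111110 | 1 | 0
  13 | 100001110110001111100 | 1 | 1
  14 | 000011101100011111001 | 0 | 0
  15 | 000111011000111110010 | 0 | 1
  16 | 001110110001111100101 | 0 | 0
  17 | 011101100011111001010 | 0 | 1
  18 | 111011000111110010101 | 1 | 1
  19 | 110110001111100101011 | 1 | 0
  20 | 101100011111001010110 | 1 | 0
  21 | 011000111110010101100 | 0 | 0
  22 | 110001111100101011000 | 1 | 1
  23 | 100011111001010110001 | 1 | 1
  24 | 000111110010101100011 | 0 | 1
  25 | 001111100101011000111 | 0 | 1
  26 | 011111001010110001111 | 0 | 1
  27 | 111110010101100011111 | 1 | 0
  28 | 111100101011000111110 | 1 | 0
  29 | 111001010110001111100 | 1 | 1
  30 | 110010101100011111001 | 1 | 1
  31 | 100101011000111110011 | 1 | 0
  32 | 001010110001111100110 | 0 | 1
  33 | 010101100011111001101 | 0 | 0
  34 | 101011000111110011010 | 1 | 0
  35 | 010110001111100110100 | 0 | 0
  36 | 101100011111001101000 | 1 | 1
  37 | 011000111110011010001 | 0 | 0
  38 | 110001111100110100010 | 1 | 0
  39 | 100011111001101000100 | 1 | 1
  40 | 000111110011010001001 | 0 | 0
  41 | 001111100110100010010 | 0 | 1
  42 | 011111001101000100101 | 0 | 0
  43 | 111110011010001001010 | 1 | 0
  44 | 111100110100010010100 | 1 | 1
  45 | 111001101000100101001 | 1 | 1
  46 | 110011010001001010011 | 1 | 0
  47 | 100110100010010100110 | 1 | 0
  48 | 001101000100101001100 | 0 | 0
  49 | 011010001001010011000 | 0 | 0
  50 | 110100010010100110000 | 1 | 1
  51 | 101000100101001100001 | 1 | 1
  52 | 010001001010011000011 | 0 | 1
  53 | 100010010100110000111 | 1 | 0
  54 | 000100101001100001110 | 0 | 1
  55 | 001001010011000011101 | 0 | 0

10111011000111000011101100011111001010110001111100110100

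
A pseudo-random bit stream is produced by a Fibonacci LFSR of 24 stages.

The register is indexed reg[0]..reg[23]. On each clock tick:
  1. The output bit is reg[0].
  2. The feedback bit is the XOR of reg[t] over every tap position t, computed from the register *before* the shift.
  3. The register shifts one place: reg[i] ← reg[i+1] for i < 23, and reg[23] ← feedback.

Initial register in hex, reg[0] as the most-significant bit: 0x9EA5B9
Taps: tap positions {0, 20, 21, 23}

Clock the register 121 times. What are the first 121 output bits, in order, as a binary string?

1001111010100101101110011101000100011010011000101100011011001010111000001001011001000100001110000001100010010101011111111

tick  register→output (feedback)
  0  100111101010010110111001→1 (1)
  1  001111010100101101110011→0 (1)
  2  011110101001011011100111→0 (0)
  3  111101010010110111001110→1 (1)
  4  111010100101101110011101→1 (0)
  5  110101001011011100111010→1 (0)
  6  101010010110111001110100→1 (0)
  7  010100101101110011101000→0 (1)
  8  101001011011100111010001→1 (0)
  9  010010110111001110100010→0 (0)
 10  100101101110011101000100→1 (0)
 11  001011011100111010001000→0 (1)
 12  010110111001110100010001→0 (1)
 13  101101110011101000100011→1 (0)
 14  011011100111010001000110→0 (1)
 15  110111001110100010001101→1 (0)
 16  101110011101000100011010→1 (0)
 17  011100111010001000110100→0 (1)
 18  111001110100010001101001→1 (1)
 19  110011101000100011010011→1 (0)
 20  100111010001000110100110→1 (0)
 21  001110100010001101001100→0 (0)
 22  011101000100011010011000→0 (1)
 23  111010001000110100110001→1 (0)
 24  110100010001101001100010→1 (1)
 25  101000100011010011000101→1 (1)
 26  010001000110100110001011→0 (0)
 27  100010001101001100010110→1 (0)
 28  000100011010011000101100→0 (0)
 29  001000110100110001011000→0 (1)
 30  010001101001100010110001→0 (1)
 31  100011010011000101100011→1 (0)
 32  000110100110001011000110→0 (1)
 33  001101001100010110001101→0 (1)
 34  011010011000101100011011→0 (0)
 35  110100110001011000110110→1 (0)
 36  101001100010110001101100→1 (1)
 37  010011000101100011011001→0 (0)
 38  100110001011000110110010→1 (1)
 39  001100010110001101100101→0 (0)
 40  011000101100011011001010→0 (1)
 41  110001011000110110010101→1 (1)
 42  100010110001101100101011→1 (1)
 43  000101100011011001010111→0 (0)
 44  001011000110110010101110→0 (0)
 45  010110001101100101011100→0 (0)
 46  101100011011001010111000→1 (0)
 47  011000110110010101110000→0 (0)
 48  110001101100101011100000→1 (1)
 49  100011011001010111000001→1 (0)
 50  000110110010101110000010→0 (0)
 51  001101100101011100000100→0 (1)
 52  011011001010111000001001→0 (0)
 53  110110010101110000010010→1 (1)
 54  101100101011100000100101→1 (1)
 55  011001010111000001001011→0 (0)
 56  110010101110000010010110→1 (0)
 57  100101011100000100101100→1 (1)
 58  001010111000001001011001→0 (0)
 59  010101110000010010110010→0 (0)
 60  101011100000100101100100→1 (0)
 61  010111000001001011001000→0 (1)
 62  101110000010010110010001→1 (0)
 63  011100000100101100100010→0 (0)
 64  111000001001011001000100→1 (0)
 65  110000010010110010001000→1 (0)
 66  100000100101100100010000→1 (1)
 67  000001001011001000100001→0 (1)
 68  000010010110010001000011→0 (1)
 69  000100101100100010000111→0 (0)
 70  001001011001000100001110→0 (0)
 71  010010110010001000011100→0 (0)
 72  100101100100010000111000→1 (0)
 73  001011001000100001110000→0 (0)
 74  010110010001000011100000→0 (0)
 75  101100100010000111000000→1 (1)
 76  011001000100001110000001→0 (1)
 77  110010001000011100000011→1 (0)
 78  100100010000111000000110→1 (0)
 79  001000100001110000001100→0 (0)
 80  010001000011100000011000→0 (1)
 81  100010000111000000110001→1 (0)
 82  000100001110000001100010→0 (0)
 83  001000011100000011000100→0 (1)
 84  010000111000000110001001→0 (0)
 85  100001110000001100010010→1 (1)
 86  000011100000011000100101→0 (0)
 87  000111000000110001001010→0 (1)
 88  001110000001100010010101→0 (0)
 89  011100000011000100101010→0 (1)
 90  111000000110001001010101→1 (1)
 91  110000001100010010101011→1 (1)
 92  100000011000100101010111→1 (1)
 93  000000110001001010101111→0 (1)
 94  000001100010010101011111→0 (1)
 95  000011000100101010111111→0 (1)
 96  000110001001010101111111→0 (1)
 97  001100010010101011111111→0 (1)
 98  011000100101010111111111→0 (1)
 99  110001001010101111111111→1 (0)
100  100010010101011111111110→1 (1)
101  000100101010111111111101→0 (1)
102  001001010101111111111011→0 (0)
103  010010101011111111110110→0 (1)
104  100101010111111111101101→1 (0)
105  001010101111111111011010→0 (1)
106  010101011111111110110101→0 (0)
107  101010111111111101101010→1 (0)
108  010101111111111011010100→0 (1)
109  101011111111110110101001→1 (1)
110  010111111111101101010011→0 (1)
111  101111111111011010100111→1 (1)
112  011111111110110101001111→0 (1)
113  111111111101101010011111→1 (0)
114  111111111011010100111110→1 (1)
115  111111110110101001111101→1 (0)
116  111111101101010011111010→1 (0)
117  111111011010100111110100→1 (0)
118  111110110101001111101000→1 (0)
119  111101101010011111010000→1 (1)
120  111011010100111110100001→1 (0)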